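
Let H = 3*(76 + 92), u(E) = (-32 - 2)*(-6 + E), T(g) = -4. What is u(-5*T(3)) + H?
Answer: 28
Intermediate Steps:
u(E) = 204 - 34*E (u(E) = -34*(-6 + E) = 204 - 34*E)
H = 504 (H = 3*168 = 504)
u(-5*T(3)) + H = (204 - (-170)*(-4)) + 504 = (204 - 34*20) + 504 = (204 - 680) + 504 = -476 + 504 = 28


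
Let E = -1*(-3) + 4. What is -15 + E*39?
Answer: 258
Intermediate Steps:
E = 7 (E = 3 + 4 = 7)
-15 + E*39 = -15 + 7*39 = -15 + 273 = 258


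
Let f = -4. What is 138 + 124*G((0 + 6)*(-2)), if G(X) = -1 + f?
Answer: -482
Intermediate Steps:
G(X) = -5 (G(X) = -1 - 4 = -5)
138 + 124*G((0 + 6)*(-2)) = 138 + 124*(-5) = 138 - 620 = -482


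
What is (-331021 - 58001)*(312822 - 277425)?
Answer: -13770211734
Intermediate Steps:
(-331021 - 58001)*(312822 - 277425) = -389022*35397 = -13770211734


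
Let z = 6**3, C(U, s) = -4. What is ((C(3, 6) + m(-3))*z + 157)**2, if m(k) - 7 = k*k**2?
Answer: 25270729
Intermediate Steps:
m(k) = 7 + k**3 (m(k) = 7 + k*k**2 = 7 + k**3)
z = 216
((C(3, 6) + m(-3))*z + 157)**2 = ((-4 + (7 + (-3)**3))*216 + 157)**2 = ((-4 + (7 - 27))*216 + 157)**2 = ((-4 - 20)*216 + 157)**2 = (-24*216 + 157)**2 = (-5184 + 157)**2 = (-5027)**2 = 25270729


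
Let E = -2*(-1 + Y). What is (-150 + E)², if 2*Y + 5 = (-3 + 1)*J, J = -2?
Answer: 21609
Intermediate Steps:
Y = -½ (Y = -5/2 + ((-3 + 1)*(-2))/2 = -5/2 + (-2*(-2))/2 = -5/2 + (½)*4 = -5/2 + 2 = -½ ≈ -0.50000)
E = 3 (E = -2*(-1 - ½) = -2*(-3/2) = 3)
(-150 + E)² = (-150 + 3)² = (-147)² = 21609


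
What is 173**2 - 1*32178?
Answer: -2249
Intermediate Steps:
173**2 - 1*32178 = 29929 - 32178 = -2249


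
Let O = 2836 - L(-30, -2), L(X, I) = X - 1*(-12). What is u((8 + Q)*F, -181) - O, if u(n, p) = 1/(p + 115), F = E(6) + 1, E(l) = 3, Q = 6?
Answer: -188365/66 ≈ -2854.0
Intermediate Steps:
L(X, I) = 12 + X (L(X, I) = X + 12 = 12 + X)
F = 4 (F = 3 + 1 = 4)
u(n, p) = 1/(115 + p)
O = 2854 (O = 2836 - (12 - 30) = 2836 - 1*(-18) = 2836 + 18 = 2854)
u((8 + Q)*F, -181) - O = 1/(115 - 181) - 1*2854 = 1/(-66) - 2854 = -1/66 - 2854 = -188365/66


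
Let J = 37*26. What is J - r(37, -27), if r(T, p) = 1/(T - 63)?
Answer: 25013/26 ≈ 962.04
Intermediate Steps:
r(T, p) = 1/(-63 + T)
J = 962
J - r(37, -27) = 962 - 1/(-63 + 37) = 962 - 1/(-26) = 962 - 1*(-1/26) = 962 + 1/26 = 25013/26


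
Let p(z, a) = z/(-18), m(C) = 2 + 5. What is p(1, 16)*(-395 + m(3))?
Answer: 194/9 ≈ 21.556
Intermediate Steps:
m(C) = 7
p(z, a) = -z/18 (p(z, a) = z*(-1/18) = -z/18)
p(1, 16)*(-395 + m(3)) = (-1/18*1)*(-395 + 7) = -1/18*(-388) = 194/9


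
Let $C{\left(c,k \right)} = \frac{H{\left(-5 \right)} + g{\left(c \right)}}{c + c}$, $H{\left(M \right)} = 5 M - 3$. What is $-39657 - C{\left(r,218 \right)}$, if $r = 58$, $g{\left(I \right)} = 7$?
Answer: $- \frac{4600191}{116} \approx -39657.0$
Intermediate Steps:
$H{\left(M \right)} = -3 + 5 M$
$C{\left(c,k \right)} = - \frac{21}{2 c}$ ($C{\left(c,k \right)} = \frac{\left(-3 + 5 \left(-5\right)\right) + 7}{c + c} = \frac{\left(-3 - 25\right) + 7}{2 c} = \left(-28 + 7\right) \frac{1}{2 c} = - 21 \frac{1}{2 c} = - \frac{21}{2 c}$)
$-39657 - C{\left(r,218 \right)} = -39657 - - \frac{21}{2 \cdot 58} = -39657 - \left(- \frac{21}{2}\right) \frac{1}{58} = -39657 - - \frac{21}{116} = -39657 + \frac{21}{116} = - \frac{4600191}{116}$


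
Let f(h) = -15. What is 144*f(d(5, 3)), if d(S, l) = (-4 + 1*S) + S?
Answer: -2160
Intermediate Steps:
d(S, l) = -4 + 2*S (d(S, l) = (-4 + S) + S = -4 + 2*S)
144*f(d(5, 3)) = 144*(-15) = -2160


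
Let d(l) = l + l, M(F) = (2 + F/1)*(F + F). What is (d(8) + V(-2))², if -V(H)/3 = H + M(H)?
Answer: 484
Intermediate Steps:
M(F) = 2*F*(2 + F) (M(F) = (2 + F*1)*(2*F) = (2 + F)*(2*F) = 2*F*(2 + F))
d(l) = 2*l
V(H) = -3*H - 6*H*(2 + H) (V(H) = -3*(H + 2*H*(2 + H)) = -3*H - 6*H*(2 + H))
(d(8) + V(-2))² = (2*8 + 3*(-2)*(-5 - 2*(-2)))² = (16 + 3*(-2)*(-5 + 4))² = (16 + 3*(-2)*(-1))² = (16 + 6)² = 22² = 484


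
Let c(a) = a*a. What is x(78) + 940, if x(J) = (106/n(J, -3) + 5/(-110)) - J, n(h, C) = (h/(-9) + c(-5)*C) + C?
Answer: 615423/715 ≈ 860.73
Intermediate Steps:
c(a) = a²
n(h, C) = 26*C - h/9 (n(h, C) = (h/(-9) + (-5)²*C) + C = (-h/9 + 25*C) + C = (25*C - h/9) + C = 26*C - h/9)
x(J) = -1/22 - J + 106/(-78 - J/9) (x(J) = (106/(26*(-3) - J/9) + 5/(-110)) - J = (106/(-78 - J/9) + 5*(-1/110)) - J = (106/(-78 - J/9) - 1/22) - J = (-1/22 + 106/(-78 - J/9)) - J = -1/22 - J + 106/(-78 - J/9))
x(78) + 940 = (-20988 + (-1 - 22*78)*(702 + 78))/(22*(702 + 78)) + 940 = (1/22)*(-20988 + (-1 - 1716)*780)/780 + 940 = (1/22)*(1/780)*(-20988 - 1717*780) + 940 = (1/22)*(1/780)*(-20988 - 1339260) + 940 = (1/22)*(1/780)*(-1360248) + 940 = -56677/715 + 940 = 615423/715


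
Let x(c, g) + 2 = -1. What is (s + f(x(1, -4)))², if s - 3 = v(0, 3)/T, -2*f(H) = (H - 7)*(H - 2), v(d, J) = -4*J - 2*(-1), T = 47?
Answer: 1089936/2209 ≈ 493.41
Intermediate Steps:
x(c, g) = -3 (x(c, g) = -2 - 1 = -3)
v(d, J) = 2 - 4*J (v(d, J) = -4*J + 2 = 2 - 4*J)
f(H) = -(-7 + H)*(-2 + H)/2 (f(H) = -(H - 7)*(H - 2)/2 = -(-7 + H)*(-2 + H)/2)
s = 131/47 (s = 3 + (2 - 4*3)/47 = 3 + (2 - 12)*(1/47) = 3 - 10*1/47 = 3 - 10/47 = 131/47 ≈ 2.7872)
(s + f(x(1, -4)))² = (131/47 + (-7 - ½*(-3)² + (9/2)*(-3)))² = (131/47 + (-7 - ½*9 - 27/2))² = (131/47 + (-7 - 9/2 - 27/2))² = (131/47 - 25)² = (-1044/47)² = 1089936/2209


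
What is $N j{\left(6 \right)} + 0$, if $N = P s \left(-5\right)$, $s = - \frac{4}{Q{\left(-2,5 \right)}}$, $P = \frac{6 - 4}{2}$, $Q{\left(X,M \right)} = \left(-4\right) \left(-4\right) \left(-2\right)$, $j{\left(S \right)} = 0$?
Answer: $0$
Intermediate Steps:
$Q{\left(X,M \right)} = -32$ ($Q{\left(X,M \right)} = 16 \left(-2\right) = -32$)
$P = 1$ ($P = 2 \cdot \frac{1}{2} = 1$)
$s = \frac{1}{8}$ ($s = - \frac{4}{-32} = \left(-4\right) \left(- \frac{1}{32}\right) = \frac{1}{8} \approx 0.125$)
$N = - \frac{5}{8}$ ($N = 1 \cdot \frac{1}{8} \left(-5\right) = \frac{1}{8} \left(-5\right) = - \frac{5}{8} \approx -0.625$)
$N j{\left(6 \right)} + 0 = \left(- \frac{5}{8}\right) 0 + 0 = 0 + 0 = 0$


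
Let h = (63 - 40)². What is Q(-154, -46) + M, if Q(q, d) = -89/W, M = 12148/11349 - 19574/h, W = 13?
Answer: -256820747/6003621 ≈ -42.778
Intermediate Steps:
h = 529 (h = 23² = 529)
M = -215719034/6003621 (M = 12148/11349 - 19574/529 = -215719034/6003621 ≈ -35.931)
Q(q, d) = -89/13
Q(-154, -46) + M = -89/13 - 215719034/6003621 = -256820747/6003621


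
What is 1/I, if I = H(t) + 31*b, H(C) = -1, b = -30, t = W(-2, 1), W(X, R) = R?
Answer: -1/931 ≈ -0.0010741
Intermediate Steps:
t = 1
I = -931 (I = -1 + 31*(-30) = -1 - 930 = -931)
1/I = 1/(-931) = -1/931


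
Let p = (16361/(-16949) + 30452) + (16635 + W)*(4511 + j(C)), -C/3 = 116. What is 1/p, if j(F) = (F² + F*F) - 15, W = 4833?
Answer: 16949/89766512823515 ≈ 1.8881e-10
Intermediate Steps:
C = -348 (C = -3*116 = -348)
j(F) = -15 + 2*F² (j(F) = (F² + F²) - 15 = 2*F² - 15 = -15 + 2*F²)
p = 89766512823515/16949 (p = (16361/(-16949) + 30452) + (16635 + 4833)*(4511 + (-15 + 2*(-348)²)) = (16361*(-1/16949) + 30452) + 21468*(4511 + (-15 + 2*121104)) = (-16361/16949 + 30452) + 21468*(4511 + (-15 + 242208)) = 516114587/16949 + 21468*(4511 + 242193) = 516114587/16949 + 21468*246704 = 516114587/16949 + 5296241472 = 89766512823515/16949 ≈ 5.2963e+9)
1/p = 1/(89766512823515/16949) = 16949/89766512823515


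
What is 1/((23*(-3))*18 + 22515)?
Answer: 1/21273 ≈ 4.7008e-5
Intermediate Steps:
1/((23*(-3))*18 + 22515) = 1/(-69*18 + 22515) = 1/(-1242 + 22515) = 1/21273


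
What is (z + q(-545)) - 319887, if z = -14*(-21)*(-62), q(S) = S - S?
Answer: -338115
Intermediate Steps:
q(S) = 0
z = -18228 (z = 294*(-62) = -18228)
(z + q(-545)) - 319887 = (-18228 + 0) - 319887 = -18228 - 319887 = -338115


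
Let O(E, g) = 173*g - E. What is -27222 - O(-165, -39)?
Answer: -20640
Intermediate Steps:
O(E, g) = -E + 173*g
-27222 - O(-165, -39) = -27222 - (-1*(-165) + 173*(-39)) = -27222 - (165 - 6747) = -27222 - 1*(-6582) = -27222 + 6582 = -20640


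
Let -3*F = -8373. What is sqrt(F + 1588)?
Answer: sqrt(4379) ≈ 66.174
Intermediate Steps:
F = 2791 (F = -1/3*(-8373) = 2791)
sqrt(F + 1588) = sqrt(2791 + 1588) = sqrt(4379)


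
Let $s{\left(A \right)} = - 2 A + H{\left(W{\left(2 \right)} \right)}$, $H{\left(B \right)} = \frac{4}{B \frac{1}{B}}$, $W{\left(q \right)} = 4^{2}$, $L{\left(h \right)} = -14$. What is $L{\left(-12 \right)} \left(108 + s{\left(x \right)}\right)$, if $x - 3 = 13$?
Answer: $-1120$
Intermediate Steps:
$x = 16$ ($x = 3 + 13 = 16$)
$W{\left(q \right)} = 16$
$H{\left(B \right)} = 4$ ($H{\left(B \right)} = \frac{4}{1} = 4 \cdot 1 = 4$)
$s{\left(A \right)} = 4 - 2 A$ ($s{\left(A \right)} = - 2 A + 4 = 4 - 2 A$)
$L{\left(-12 \right)} \left(108 + s{\left(x \right)}\right) = - 14 \left(108 + \left(4 - 32\right)\right) = - 14 \left(108 - 28\right) = \left(-14\right) 80 = -1120$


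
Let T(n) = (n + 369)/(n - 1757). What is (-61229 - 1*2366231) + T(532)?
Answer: -2973639401/1225 ≈ -2.4275e+6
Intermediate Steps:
T(n) = (369 + n)/(-1757 + n)
(-61229 - 1*2366231) + T(532) = (-61229 - 1*2366231) + (369 + 532)/(-1757 + 532) = (-61229 - 2366231) + 901/(-1225) = -2427460 - 1/1225*901 = -2427460 - 901/1225 = -2973639401/1225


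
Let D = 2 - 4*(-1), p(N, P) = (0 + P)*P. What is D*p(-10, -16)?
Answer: 1536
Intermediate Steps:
p(N, P) = P² (p(N, P) = P*P = P²)
D = 6 (D = 2 + 4 = 6)
D*p(-10, -16) = 6*(-16)² = 6*256 = 1536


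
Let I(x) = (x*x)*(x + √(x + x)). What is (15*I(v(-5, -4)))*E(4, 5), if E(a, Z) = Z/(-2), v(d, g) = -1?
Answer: 75/2 - 75*I*√2/2 ≈ 37.5 - 53.033*I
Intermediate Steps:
I(x) = x²*(x + √2*√x) (I(x) = x²*(x + √(2*x)) = x²*(x + √2*√x))
E(a, Z) = -Z/2 (E(a, Z) = Z*(-½) = -Z/2)
(15*I(v(-5, -4)))*E(4, 5) = (15*((-1)³ + √2*(-1)^(5/2)))*(-½*5) = (15*(-1 + √2*I))*(-5/2) = (15*(-1 + I*√2))*(-5/2) = (-15 + 15*I*√2)*(-5/2) = 75/2 - 75*I*√2/2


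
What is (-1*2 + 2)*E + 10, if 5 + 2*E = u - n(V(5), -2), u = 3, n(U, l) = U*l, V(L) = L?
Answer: 10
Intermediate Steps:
E = 4 (E = -5/2 + (3 - 5*(-2))/2 = -5/2 + (3 - 1*(-10))/2 = -5/2 + (3 + 10)/2 = -5/2 + (1/2)*13 = -5/2 + 13/2 = 4)
(-1*2 + 2)*E + 10 = (-1*2 + 2)*4 + 10 = (-2 + 2)*4 + 10 = 0*4 + 10 = 0 + 10 = 10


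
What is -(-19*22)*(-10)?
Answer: -4180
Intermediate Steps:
-(-19*22)*(-10) = -(-418)*(-10) = -1*4180 = -4180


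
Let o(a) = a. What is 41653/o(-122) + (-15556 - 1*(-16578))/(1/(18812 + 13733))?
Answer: 4057799127/122 ≈ 3.3261e+7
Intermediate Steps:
41653/o(-122) + (-15556 - 1*(-16578))/(1/(18812 + 13733)) = 41653/(-122) + (-15556 - 1*(-16578))/(1/(18812 + 13733)) = 41653*(-1/122) + (-15556 + 16578)/(1/32545) = -41653/122 + 1022/(1/32545) = -41653/122 + 1022*32545 = -41653/122 + 33260990 = 4057799127/122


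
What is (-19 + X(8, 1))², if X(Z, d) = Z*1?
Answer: 121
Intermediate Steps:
X(Z, d) = Z
(-19 + X(8, 1))² = (-19 + 8)² = (-11)² = 121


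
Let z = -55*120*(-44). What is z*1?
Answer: 290400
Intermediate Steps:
z = 290400 (z = -6600*(-44) = 290400)
z*1 = 290400*1 = 290400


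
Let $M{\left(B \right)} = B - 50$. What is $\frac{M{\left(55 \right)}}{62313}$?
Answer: $\frac{5}{62313} \approx 8.024 \cdot 10^{-5}$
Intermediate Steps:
$M{\left(B \right)} = -50 + B$
$\frac{M{\left(55 \right)}}{62313} = \frac{-50 + 55}{62313} = 5 \cdot \frac{1}{62313} = \frac{5}{62313}$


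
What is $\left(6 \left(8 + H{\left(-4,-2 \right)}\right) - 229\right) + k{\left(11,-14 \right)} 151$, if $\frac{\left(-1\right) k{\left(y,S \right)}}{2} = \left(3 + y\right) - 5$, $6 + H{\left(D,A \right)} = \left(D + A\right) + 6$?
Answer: $-2935$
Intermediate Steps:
$H{\left(D,A \right)} = A + D$ ($H{\left(D,A \right)} = -6 + \left(\left(D + A\right) + 6\right) = -6 + \left(\left(A + D\right) + 6\right) = -6 + \left(6 + A + D\right) = A + D$)
$k{\left(y,S \right)} = 4 - 2 y$ ($k{\left(y,S \right)} = - 2 \left(\left(3 + y\right) - 5\right) = - 2 \left(-2 + y\right) = 4 - 2 y$)
$\left(6 \left(8 + H{\left(-4,-2 \right)}\right) - 229\right) + k{\left(11,-14 \right)} 151 = \left(6 \left(8 - 6\right) - 229\right) + \left(4 - 22\right) 151 = \left(6 \cdot 2 - 229\right) - 2718 = \left(12 - 229\right) - 2718 = -217 - 2718 = -2935$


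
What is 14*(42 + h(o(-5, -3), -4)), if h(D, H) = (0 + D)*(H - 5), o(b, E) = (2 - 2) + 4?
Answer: 84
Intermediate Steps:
o(b, E) = 4 (o(b, E) = 0 + 4 = 4)
h(D, H) = D*(-5 + H)
14*(42 + h(o(-5, -3), -4)) = 14*(42 + 4*(-5 - 4)) = 14*(42 + 4*(-9)) = 14*(42 - 36) = 14*6 = 84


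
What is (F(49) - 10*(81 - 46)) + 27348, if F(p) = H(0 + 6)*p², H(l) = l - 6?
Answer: 26998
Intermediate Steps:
H(l) = -6 + l
F(p) = 0 (F(p) = (-6 + (0 + 6))*p² = (-6 + 6)*p² = 0*p² = 0)
(F(49) - 10*(81 - 46)) + 27348 = (0 - 10*(81 - 46)) + 27348 = (0 - 10*35) + 27348 = (0 - 350) + 27348 = -350 + 27348 = 26998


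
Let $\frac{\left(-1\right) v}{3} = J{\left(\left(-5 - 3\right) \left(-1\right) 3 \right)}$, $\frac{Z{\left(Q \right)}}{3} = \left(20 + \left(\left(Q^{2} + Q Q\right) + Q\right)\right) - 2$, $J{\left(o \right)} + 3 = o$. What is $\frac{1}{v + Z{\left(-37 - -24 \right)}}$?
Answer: $\frac{1}{966} \approx 0.0010352$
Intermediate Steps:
$J{\left(o \right)} = -3 + o$
$Z{\left(Q \right)} = 54 + 3 Q + 6 Q^{2}$ ($Z{\left(Q \right)} = 3 \left(\left(20 + \left(\left(Q^{2} + Q Q\right) + Q\right)\right) - 2\right) = 3 \left(\left(20 + \left(\left(Q^{2} + Q^{2}\right) + Q\right)\right) - 2\right) = 3 \left(\left(20 + \left(2 Q^{2} + Q\right)\right) - 2\right) = 3 \left(\left(20 + \left(Q + 2 Q^{2}\right)\right) - 2\right) = 3 \left(\left(20 + Q + 2 Q^{2}\right) - 2\right) = 3 \left(18 + Q + 2 Q^{2}\right) = 54 + 3 Q + 6 Q^{2}$)
$v = -63$ ($v = - 3 \left(-3 + \left(-5 - 3\right) \left(-1\right) 3\right) = - 3 \left(-3 + \left(-8\right) \left(-1\right) 3\right) = - 3 \left(-3 + 8 \cdot 3\right) = - 3 \left(-3 + 24\right) = \left(-3\right) 21 = -63$)
$\frac{1}{v + Z{\left(-37 - -24 \right)}} = \frac{1}{-63 + \left(54 + 3 \left(-37 - -24\right) + 6 \left(-37 - -24\right)^{2}\right)} = \frac{1}{-63 + \left(54 + 3 \left(-37 + 24\right) + 6 \left(-37 + 24\right)^{2}\right)} = \frac{1}{-63 + \left(54 + 3 \left(-13\right) + 6 \left(-13\right)^{2}\right)} = \frac{1}{-63 + \left(54 - 39 + 6 \cdot 169\right)} = \frac{1}{-63 + \left(54 - 39 + 1014\right)} = \frac{1}{-63 + 1029} = \frac{1}{966}$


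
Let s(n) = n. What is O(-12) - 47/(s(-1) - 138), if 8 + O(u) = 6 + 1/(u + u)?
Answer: -5683/3336 ≈ -1.7035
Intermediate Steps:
O(u) = -2 + 1/(2*u) (O(u) = -8 + (6 + 1/(u + u)) = -8 + (6 + 1/(2*u)) = -2 + 1/(2*u))
O(-12) - 47/(s(-1) - 138) = (-2 + (½)/(-12)) - 47/(-1 - 138) = (-2 + (½)*(-1/12)) - 47/(-139) = (-2 - 1/24) - 1/139*(-47) = -49/24 + 47/139 = -5683/3336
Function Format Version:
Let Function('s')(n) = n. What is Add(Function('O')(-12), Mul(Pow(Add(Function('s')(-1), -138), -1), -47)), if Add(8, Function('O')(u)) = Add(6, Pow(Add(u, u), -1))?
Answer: Rational(-5683, 3336) ≈ -1.7035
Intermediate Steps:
Function('O')(u) = Add(-2, Mul(Rational(1, 2), Pow(u, -1))) (Function('O')(u) = Add(-8, Add(6, Pow(Add(u, u), -1))) = Add(-8, Add(6, Pow(Mul(2, u), -1))) = Add(-8, Add(6, Mul(Rational(1, 2), Pow(u, -1)))) = Add(-2, Mul(Rational(1, 2), Pow(u, -1))))
Add(Function('O')(-12), Mul(Pow(Add(Function('s')(-1), -138), -1), -47)) = Add(Add(-2, Mul(Rational(1, 2), Pow(-12, -1))), Mul(Pow(Add(-1, -138), -1), -47)) = Add(Add(-2, Mul(Rational(1, 2), Rational(-1, 12))), Mul(Pow(-139, -1), -47)) = Add(Add(-2, Rational(-1, 24)), Mul(Rational(-1, 139), -47)) = Add(Rational(-49, 24), Rational(47, 139)) = Rational(-5683, 3336)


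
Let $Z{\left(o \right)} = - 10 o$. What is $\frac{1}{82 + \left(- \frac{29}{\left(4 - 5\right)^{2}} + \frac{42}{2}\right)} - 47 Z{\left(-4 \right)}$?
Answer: $- \frac{139119}{74} \approx -1880.0$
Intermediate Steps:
$\frac{1}{82 + \left(- \frac{29}{\left(4 - 5\right)^{2}} + \frac{42}{2}\right)} - 47 Z{\left(-4 \right)} = \frac{1}{82 + \left(- \frac{29}{\left(4 - 5\right)^{2}} + \frac{42}{2}\right)} - 47 \left(\left(-10\right) \left(-4\right)\right) = \frac{1}{82 + \left(- \frac{29}{\left(-1\right)^{2}} + 42 \cdot \frac{1}{2}\right)} - 1880 = \frac{1}{82 + \left(- \frac{29}{1} + 21\right)} - 1880 = \frac{1}{82 + \left(\left(-29\right) 1 + 21\right)} - 1880 = \frac{1}{82 + \left(-29 + 21\right)} - 1880 = \frac{1}{82 - 8} - 1880 = \frac{1}{74} - 1880 = - \frac{139119}{74}$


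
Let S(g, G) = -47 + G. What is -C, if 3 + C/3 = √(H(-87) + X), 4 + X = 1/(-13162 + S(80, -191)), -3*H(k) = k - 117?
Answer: 9 - 3*√114918266/1340 ≈ -15.000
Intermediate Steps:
H(k) = 39 - k/3 (H(k) = -(k - 117)/3 = -(-117 + k)/3 = 39 - k/3)
X = -53601/13400 (X = -4 + 1/(-13162 + (-47 - 191)) = -4 + 1/(-13162 - 238) = -4 + 1/(-13400) = -4 - 1/13400 = -53601/13400 ≈ -4.0001)
C = -9 + 3*√114918266/1340 (C = -9 + 3*√((39 - ⅓*(-87)) - 53601/13400) = -9 + 3*√((39 + 29) - 53601/13400) = -9 + 3*√(68 - 53601/13400) = -9 + 3*√(857599/13400) = -9 + 3*(√114918266/1340) = -9 + 3*√114918266/1340 ≈ 15.000)
-C = -(-9 + 3*√114918266/1340) = 9 - 3*√114918266/1340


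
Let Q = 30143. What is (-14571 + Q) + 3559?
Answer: 19131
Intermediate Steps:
(-14571 + Q) + 3559 = (-14571 + 30143) + 3559 = 15572 + 3559 = 19131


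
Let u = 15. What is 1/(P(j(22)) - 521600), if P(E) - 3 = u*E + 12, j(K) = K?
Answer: -1/521255 ≈ -1.9184e-6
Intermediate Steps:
P(E) = 15 + 15*E (P(E) = 3 + (15*E + 12) = 3 + (12 + 15*E) = 15 + 15*E)
1/(P(j(22)) - 521600) = 1/((15 + 15*22) - 521600) = 1/((15 + 330) - 521600) = 1/(345 - 521600) = 1/(-521255) = -1/521255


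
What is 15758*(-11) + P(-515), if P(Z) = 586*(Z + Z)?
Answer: -776918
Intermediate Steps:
P(Z) = 1172*Z (P(Z) = 586*(2*Z) = 1172*Z)
15758*(-11) + P(-515) = 15758*(-11) + 1172*(-515) = -173338 - 603580 = -776918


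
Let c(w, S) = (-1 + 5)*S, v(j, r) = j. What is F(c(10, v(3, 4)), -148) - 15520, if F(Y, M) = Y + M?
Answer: -15656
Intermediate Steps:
c(w, S) = 4*S
F(Y, M) = M + Y
F(c(10, v(3, 4)), -148) - 15520 = (-148 + 4*3) - 15520 = (-148 + 12) - 15520 = -136 - 15520 = -15656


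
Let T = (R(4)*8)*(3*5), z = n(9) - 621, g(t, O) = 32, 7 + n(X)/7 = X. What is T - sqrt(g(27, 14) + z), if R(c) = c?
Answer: 480 - 5*I*sqrt(23) ≈ 480.0 - 23.979*I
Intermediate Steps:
n(X) = -49 + 7*X
z = -607 (z = (-49 + 7*9) - 621 = (-49 + 63) - 621 = 14 - 621 = -607)
T = 480 (T = (4*8)*(3*5) = 32*15 = 480)
T - sqrt(g(27, 14) + z) = 480 - sqrt(32 - 607) = 480 - sqrt(-575) = 480 - 5*I*sqrt(23)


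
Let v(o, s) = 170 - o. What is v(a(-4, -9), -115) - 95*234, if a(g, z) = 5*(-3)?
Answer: -22045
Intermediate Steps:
a(g, z) = -15
v(a(-4, -9), -115) - 95*234 = (170 - 1*(-15)) - 95*234 = (170 + 15) - 1*22230 = 185 - 22230 = -22045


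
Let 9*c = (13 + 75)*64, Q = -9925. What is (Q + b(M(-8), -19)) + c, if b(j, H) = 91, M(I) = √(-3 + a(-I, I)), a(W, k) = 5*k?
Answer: -82874/9 ≈ -9208.2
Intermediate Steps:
M(I) = √(-3 + 5*I)
c = 5632/9 (c = ((13 + 75)*64)/9 = (88*64)/9 = (⅑)*5632 = 5632/9 ≈ 625.78)
(Q + b(M(-8), -19)) + c = (-9925 + 91) + 5632/9 = -9834 + 5632/9 = -82874/9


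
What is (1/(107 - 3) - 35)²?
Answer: 13242321/10816 ≈ 1224.3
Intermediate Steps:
(1/(107 - 3) - 35)² = (1/104 - 35)² = (-3639/104)² = 13242321/10816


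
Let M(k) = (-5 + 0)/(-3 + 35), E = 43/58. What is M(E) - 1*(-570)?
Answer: 18235/32 ≈ 569.84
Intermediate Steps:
E = 43/58 (E = 43*(1/58) = 43/58 ≈ 0.74138)
M(k) = -5/32
M(E) - 1*(-570) = -5/32 - 1*(-570) = -5/32 + 570 = 18235/32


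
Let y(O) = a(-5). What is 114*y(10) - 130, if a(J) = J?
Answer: -700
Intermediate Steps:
y(O) = -5
114*y(10) - 130 = 114*(-5) - 130 = -570 - 130 = -700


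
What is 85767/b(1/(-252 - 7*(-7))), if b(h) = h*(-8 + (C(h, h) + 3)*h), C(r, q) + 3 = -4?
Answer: 1178124101/540 ≈ 2.1817e+6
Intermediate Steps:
C(r, q) = -7 (C(r, q) = -3 - 4 = -7)
b(h) = h*(-8 - 4*h) (b(h) = h*(-8 + (-7 + 3)*h) = h*(-8 - 4*h))
85767/b(1/(-252 - 7*(-7))) = 85767/((4*(-2 - 1/(-252 - 7*(-7)))/(-252 - 7*(-7)))) = 85767/((4*(-2 - 1/(-252 + 49))/(-252 + 49))) = 85767/((4*(-2 - 1/(-203))/(-203))) = 85767/((4*(-1/203)*(-2 - 1*(-1/203)))) = 85767/((4*(-1/203)*(-2 + 1/203))) = 85767/((4*(-1/203)*(-405/203))) = 85767/(1620/41209) = 85767*(41209/1620) = 1178124101/540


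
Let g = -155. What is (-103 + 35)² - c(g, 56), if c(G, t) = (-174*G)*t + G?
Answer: -1505541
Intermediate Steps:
c(G, t) = G - 174*G*t (c(G, t) = -174*G*t + G = G - 174*G*t)
(-103 + 35)² - c(g, 56) = (-103 + 35)² - (-155)*(1 - 174*56) = (-68)² - (-155)*(1 - 9744) = 4624 - (-155)*(-9743) = 4624 - 1*1510165 = 4624 - 1510165 = -1505541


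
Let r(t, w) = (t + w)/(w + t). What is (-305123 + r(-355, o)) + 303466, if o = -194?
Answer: -1656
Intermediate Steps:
r(t, w) = 1 (r(t, w) = (t + w)/(t + w) = 1)
(-305123 + r(-355, o)) + 303466 = (-305123 + 1) + 303466 = -305122 + 303466 = -1656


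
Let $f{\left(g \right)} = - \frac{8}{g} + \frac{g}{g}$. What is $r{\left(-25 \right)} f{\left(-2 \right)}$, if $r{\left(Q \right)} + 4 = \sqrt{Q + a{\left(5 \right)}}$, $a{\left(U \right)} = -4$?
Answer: $-20 + 5 i \sqrt{29} \approx -20.0 + 26.926 i$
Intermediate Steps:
$f{\left(g \right)} = 1 - \frac{8}{g}$ ($f{\left(g \right)} = - \frac{8}{g} + 1 = 1 - \frac{8}{g}$)
$r{\left(Q \right)} = -4 + \sqrt{-4 + Q}$ ($r{\left(Q \right)} = -4 + \sqrt{Q - 4} = -4 + \sqrt{-4 + Q}$)
$r{\left(-25 \right)} f{\left(-2 \right)} = \left(-4 + \sqrt{-4 - 25}\right) \frac{-8 - 2}{-2} = \left(-4 + \sqrt{-29}\right) \left(\left(- \frac{1}{2}\right) \left(-10\right)\right) = \left(-4 + i \sqrt{29}\right) 5 = -20 + 5 i \sqrt{29}$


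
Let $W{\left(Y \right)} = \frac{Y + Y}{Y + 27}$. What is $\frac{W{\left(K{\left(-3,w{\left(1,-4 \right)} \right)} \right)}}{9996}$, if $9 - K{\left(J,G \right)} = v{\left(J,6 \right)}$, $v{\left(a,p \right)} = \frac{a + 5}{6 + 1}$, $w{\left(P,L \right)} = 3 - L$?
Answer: $\frac{61}{1249500} \approx 4.882 \cdot 10^{-5}$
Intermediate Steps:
$v{\left(a,p \right)} = \frac{5}{7} + \frac{a}{7}$ ($v{\left(a,p \right)} = \frac{5 + a}{7} = \left(5 + a\right) \frac{1}{7} = \frac{5}{7} + \frac{a}{7}$)
$K{\left(J,G \right)} = \frac{58}{7} - \frac{J}{7}$ ($K{\left(J,G \right)} = 9 - \left(\frac{5}{7} + \frac{J}{7}\right) = \frac{58}{7} - \frac{J}{7}$)
$W{\left(Y \right)} = \frac{2 Y}{27 + Y}$
$\frac{W{\left(K{\left(-3,w{\left(1,-4 \right)} \right)} \right)}}{9996} = \frac{2 \left(\frac{58}{7} - - \frac{3}{7}\right) \frac{1}{27 + \left(\frac{58}{7} - - \frac{3}{7}\right)}}{9996} = \frac{2 \left(\frac{58}{7} + \frac{3}{7}\right)}{27 + \left(\frac{58}{7} + \frac{3}{7}\right)} \frac{1}{9996} = 2 \cdot \frac{61}{7} \frac{1}{27 + \frac{61}{7}} \cdot \frac{1}{9996} = 2 \cdot \frac{61}{7} \frac{1}{\frac{250}{7}} \cdot \frac{1}{9996} = 2 \cdot \frac{61}{7} \cdot \frac{7}{250} \cdot \frac{1}{9996} = \frac{61}{125} \cdot \frac{1}{9996} = \frac{61}{1249500}$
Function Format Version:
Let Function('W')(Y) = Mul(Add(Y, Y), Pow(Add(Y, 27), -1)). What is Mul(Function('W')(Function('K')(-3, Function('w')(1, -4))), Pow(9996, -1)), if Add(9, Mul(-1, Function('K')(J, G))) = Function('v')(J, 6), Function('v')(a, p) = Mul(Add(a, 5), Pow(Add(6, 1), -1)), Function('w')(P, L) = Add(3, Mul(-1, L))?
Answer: Rational(61, 1249500) ≈ 4.8820e-5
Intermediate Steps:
Function('v')(a, p) = Add(Rational(5, 7), Mul(Rational(1, 7), a)) (Function('v')(a, p) = Mul(Add(5, a), Pow(7, -1)) = Mul(Add(5, a), Rational(1, 7)) = Add(Rational(5, 7), Mul(Rational(1, 7), a)))
Function('K')(J, G) = Add(Rational(58, 7), Mul(Rational(-1, 7), J)) (Function('K')(J, G) = Add(9, Mul(-1, Add(Rational(5, 7), Mul(Rational(1, 7), J)))) = Add(9, Add(Rational(-5, 7), Mul(Rational(-1, 7), J))) = Add(Rational(58, 7), Mul(Rational(-1, 7), J)))
Function('W')(Y) = Mul(2, Y, Pow(Add(27, Y), -1)) (Function('W')(Y) = Mul(Mul(2, Y), Pow(Add(27, Y), -1)) = Mul(2, Y, Pow(Add(27, Y), -1)))
Mul(Function('W')(Function('K')(-3, Function('w')(1, -4))), Pow(9996, -1)) = Mul(Mul(2, Add(Rational(58, 7), Mul(Rational(-1, 7), -3)), Pow(Add(27, Add(Rational(58, 7), Mul(Rational(-1, 7), -3))), -1)), Pow(9996, -1)) = Mul(Mul(2, Add(Rational(58, 7), Rational(3, 7)), Pow(Add(27, Add(Rational(58, 7), Rational(3, 7))), -1)), Rational(1, 9996)) = Mul(Mul(2, Rational(61, 7), Pow(Add(27, Rational(61, 7)), -1)), Rational(1, 9996)) = Mul(Mul(2, Rational(61, 7), Pow(Rational(250, 7), -1)), Rational(1, 9996)) = Mul(Mul(2, Rational(61, 7), Rational(7, 250)), Rational(1, 9996)) = Mul(Rational(61, 125), Rational(1, 9996)) = Rational(61, 1249500)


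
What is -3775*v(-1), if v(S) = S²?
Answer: -3775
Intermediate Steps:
-3775*v(-1) = -3775*(-1)² = -3775*1 = -3775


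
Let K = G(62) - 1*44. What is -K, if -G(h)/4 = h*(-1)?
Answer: -204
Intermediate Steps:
G(h) = 4*h (G(h) = -4*h*(-1) = -(-4)*h = 4*h)
K = 204 (K = 4*62 - 1*44 = 248 - 44 = 204)
-K = -1*204 = -204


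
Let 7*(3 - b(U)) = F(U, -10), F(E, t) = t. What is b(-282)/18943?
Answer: 31/132601 ≈ 0.00023378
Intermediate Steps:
b(U) = 31/7 (b(U) = 3 - ⅐*(-10) = 3 + 10/7 = 31/7)
b(-282)/18943 = (31/7)/18943 = (31/7)*(1/18943) = 31/132601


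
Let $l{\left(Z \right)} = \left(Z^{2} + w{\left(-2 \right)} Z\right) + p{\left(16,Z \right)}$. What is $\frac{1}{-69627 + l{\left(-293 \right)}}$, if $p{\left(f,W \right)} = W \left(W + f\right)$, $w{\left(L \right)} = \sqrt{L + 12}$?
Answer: $\frac{97383}{9482590199} + \frac{293 \sqrt{10}}{9482590199} \approx 1.0367 \cdot 10^{-5}$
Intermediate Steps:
$w{\left(L \right)} = \sqrt{12 + L}$
$l{\left(Z \right)} = Z^{2} + Z \sqrt{10} + Z \left(16 + Z\right)$ ($l{\left(Z \right)} = \left(Z^{2} + \sqrt{12 - 2} Z\right) + Z \left(Z + 16\right) = \left(Z^{2} + \sqrt{10} Z\right) + Z \left(16 + Z\right) = \left(Z^{2} + Z \sqrt{10}\right) + Z \left(16 + Z\right) = Z^{2} + Z \sqrt{10} + Z \left(16 + Z\right)$)
$\frac{1}{-69627 + l{\left(-293 \right)}} = \frac{1}{-69627 - 293 \left(16 + \sqrt{10} + 2 \left(-293\right)\right)} = \frac{1}{-69627 - 293 \left(16 + \sqrt{10} - 586\right)} = \frac{1}{-69627 - 293 \left(-570 + \sqrt{10}\right)} = \frac{1}{-69627 + \left(167010 - 293 \sqrt{10}\right)} = \frac{1}{97383 - 293 \sqrt{10}}$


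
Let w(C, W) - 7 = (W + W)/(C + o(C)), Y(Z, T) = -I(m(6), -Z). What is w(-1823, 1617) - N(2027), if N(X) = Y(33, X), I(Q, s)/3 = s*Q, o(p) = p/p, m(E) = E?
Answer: -536374/911 ≈ -588.78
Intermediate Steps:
o(p) = 1
I(Q, s) = 3*Q*s (I(Q, s) = 3*(s*Q) = 3*(Q*s) = 3*Q*s)
Y(Z, T) = 18*Z (Y(Z, T) = -3*6*(-Z) = -(-18)*Z = 18*Z)
w(C, W) = 7 + 2*W/(1 + C) (w(C, W) = 7 + (W + W)/(C + 1) = 7 + (2*W)/(1 + C) = 7 + 2*W/(1 + C))
N(X) = 594 (N(X) = 18*33 = 594)
w(-1823, 1617) - N(2027) = (7 + 2*1617 + 7*(-1823))/(1 - 1823) - 1*594 = (7 + 3234 - 12761)/(-1822) - 594 = -1/1822*(-9520) - 594 = 4760/911 - 594 = -536374/911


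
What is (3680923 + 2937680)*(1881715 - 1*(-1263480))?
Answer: 20816797062585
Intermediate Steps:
(3680923 + 2937680)*(1881715 - 1*(-1263480)) = 6618603*(1881715 + 1263480) = 6618603*3145195 = 20816797062585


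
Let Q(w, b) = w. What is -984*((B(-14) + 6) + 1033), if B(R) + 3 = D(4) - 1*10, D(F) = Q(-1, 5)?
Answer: -1008600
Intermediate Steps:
D(F) = -1
B(R) = -14 (B(R) = -3 + (-1 - 1*10) = -3 + (-1 - 10) = -3 - 11 = -14)
-984*((B(-14) + 6) + 1033) = -984*((-14 + 6) + 1033) = -984*(-8 + 1033) = -984*1025 = -1008600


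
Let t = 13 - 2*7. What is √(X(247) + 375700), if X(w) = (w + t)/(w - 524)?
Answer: √28827017158/277 ≈ 612.94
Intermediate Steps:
t = -1 (t = 13 - 14 = -1)
X(w) = (-1 + w)/(-524 + w) (X(w) = (w - 1)/(w - 524) = (-1 + w)/(-524 + w))
√(X(247) + 375700) = √((-1 + 247)/(-524 + 247) + 375700) = √(246/(-277) + 375700) = √(-1/277*246 + 375700) = √(-246/277 + 375700) = √(104068654/277) = √28827017158/277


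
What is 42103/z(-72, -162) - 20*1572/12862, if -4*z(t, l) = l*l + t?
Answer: -373620353/42078033 ≈ -8.8792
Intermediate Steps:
z(t, l) = -t/4 - l²/4 (z(t, l) = -(l*l + t)/4 = -(l² + t)/4 = -(t + l²)/4 = -t/4 - l²/4)
42103/z(-72, -162) - 20*1572/12862 = 42103/(-¼*(-72) - ¼*(-162)²) - 20*1572/12862 = 42103/(18 - ¼*26244) - 31440*1/12862 = 42103/(18 - 6561) - 15720/6431 = 42103/(-6543) - 15720/6431 = 42103*(-1/6543) - 15720/6431 = -42103/6543 - 15720/6431 = -373620353/42078033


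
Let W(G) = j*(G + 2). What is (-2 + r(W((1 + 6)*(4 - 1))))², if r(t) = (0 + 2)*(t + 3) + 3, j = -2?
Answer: 7225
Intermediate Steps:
W(G) = -4 - 2*G (W(G) = -2*(G + 2) = -2*(2 + G) = -4 - 2*G)
r(t) = 9 + 2*t (r(t) = 2*(3 + t) + 3 = (6 + 2*t) + 3 = 9 + 2*t)
(-2 + r(W((1 + 6)*(4 - 1))))² = (-2 + (9 + 2*(-4 - 2*(1 + 6)*(4 - 1))))² = (-2 + (9 + 2*(-4 - 14*3)))² = (-2 + (9 + 2*(-4 - 2*21)))² = (-2 + (9 + 2*(-4 - 42)))² = (-2 + (9 + 2*(-46)))² = (-2 + (9 - 92))² = (-2 - 83)² = (-85)² = 7225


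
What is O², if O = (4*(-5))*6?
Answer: 14400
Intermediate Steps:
O = -120 (O = -20*6 = -120)
O² = (-120)² = 14400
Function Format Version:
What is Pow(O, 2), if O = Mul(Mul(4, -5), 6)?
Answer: 14400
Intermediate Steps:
O = -120 (O = Mul(-20, 6) = -120)
Pow(O, 2) = Pow(-120, 2) = 14400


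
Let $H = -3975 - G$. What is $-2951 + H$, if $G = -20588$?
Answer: $13662$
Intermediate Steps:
$H = 16613$ ($H = -3975 - -20588 = -3975 + 20588 = 16613$)
$-2951 + H = -2951 + 16613 = 13662$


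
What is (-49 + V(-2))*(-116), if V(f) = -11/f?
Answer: 5046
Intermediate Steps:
(-49 + V(-2))*(-116) = (-49 - 11/(-2))*(-116) = (-49 - 11*(-½))*(-116) = (-49 + 11/2)*(-116) = -87/2*(-116) = 5046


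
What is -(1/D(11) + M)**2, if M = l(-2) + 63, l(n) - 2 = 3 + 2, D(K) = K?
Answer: -594441/121 ≈ -4912.7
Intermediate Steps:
l(n) = 7 (l(n) = 2 + (3 + 2) = 2 + 5 = 7)
M = 70 (M = 7 + 63 = 70)
-(1/D(11) + M)**2 = -(1/11 + 70)**2 = -(771/11)**2 = -1*594441/121 = -594441/121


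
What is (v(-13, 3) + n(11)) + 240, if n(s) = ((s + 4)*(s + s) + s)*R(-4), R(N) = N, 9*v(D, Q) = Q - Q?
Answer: -1124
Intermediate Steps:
v(D, Q) = 0 (v(D, Q) = (Q - Q)/9 = (⅑)*0 = 0)
n(s) = -4*s - 8*s*(4 + s) (n(s) = ((s + 4)*(s + s) + s)*(-4) = ((4 + s)*(2*s) + s)*(-4) = (2*s*(4 + s) + s)*(-4) = (s + 2*s*(4 + s))*(-4) = -4*s - 8*s*(4 + s))
(v(-13, 3) + n(11)) + 240 = (0 - 4*11*(9 + 2*11)) + 240 = (0 - 4*11*(9 + 22)) + 240 = (0 - 4*11*31) + 240 = (0 - 1364) + 240 = -1364 + 240 = -1124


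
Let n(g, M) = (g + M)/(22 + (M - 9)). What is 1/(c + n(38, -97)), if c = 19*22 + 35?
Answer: 84/38111 ≈ 0.0022041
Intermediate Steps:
n(g, M) = (M + g)/(13 + M) (n(g, M) = (M + g)/(22 + (-9 + M)) = (M + g)/(13 + M))
c = 453 (c = 418 + 35 = 453)
1/(c + n(38, -97)) = 1/(453 + (-97 + 38)/(13 - 97)) = 1/(453 - 59/(-84)) = 1/(453 - 1/84*(-59)) = 1/(453 + 59/84) = 1/(38111/84) = 84/38111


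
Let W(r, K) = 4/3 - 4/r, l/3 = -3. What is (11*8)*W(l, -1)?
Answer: 1408/9 ≈ 156.44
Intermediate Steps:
l = -9 (l = 3*(-3) = -9)
W(r, K) = 4/3 - 4/r (W(r, K) = 4*(⅓) - 4/r = 4/3 - 4/r)
(11*8)*W(l, -1) = (11*8)*(4/3 - 4/(-9)) = 88*(4/3 - 4*(-⅑)) = 88*(4/3 + 4/9) = 88*(16/9) = 1408/9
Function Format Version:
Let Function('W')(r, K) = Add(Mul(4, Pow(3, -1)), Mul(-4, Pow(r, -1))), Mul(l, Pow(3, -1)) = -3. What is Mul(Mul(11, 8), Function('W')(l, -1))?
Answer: Rational(1408, 9) ≈ 156.44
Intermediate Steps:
l = -9 (l = Mul(3, -3) = -9)
Function('W')(r, K) = Add(Rational(4, 3), Mul(-4, Pow(r, -1))) (Function('W')(r, K) = Add(Mul(4, Rational(1, 3)), Mul(-4, Pow(r, -1))) = Add(Rational(4, 3), Mul(-4, Pow(r, -1))))
Mul(Mul(11, 8), Function('W')(l, -1)) = Mul(Mul(11, 8), Add(Rational(4, 3), Mul(-4, Pow(-9, -1)))) = Mul(88, Add(Rational(4, 3), Mul(-4, Rational(-1, 9)))) = Mul(88, Add(Rational(4, 3), Rational(4, 9))) = Mul(88, Rational(16, 9)) = Rational(1408, 9)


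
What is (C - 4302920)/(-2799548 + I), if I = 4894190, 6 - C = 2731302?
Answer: -3517108/1047321 ≈ -3.3582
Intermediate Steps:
C = -2731296 (C = 6 - 1*2731302 = 6 - 2731302 = -2731296)
(C - 4302920)/(-2799548 + I) = (-2731296 - 4302920)/(-2799548 + 4894190) = -7034216/2094642 = -7034216*1/2094642 = -3517108/1047321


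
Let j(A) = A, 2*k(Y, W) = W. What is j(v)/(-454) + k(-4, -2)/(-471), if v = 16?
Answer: -3541/106917 ≈ -0.033119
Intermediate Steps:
k(Y, W) = W/2
j(v)/(-454) + k(-4, -2)/(-471) = 16/(-454) + ((½)*(-2))/(-471) = 16*(-1/454) - 1*(-1/471) = -8/227 + 1/471 = -3541/106917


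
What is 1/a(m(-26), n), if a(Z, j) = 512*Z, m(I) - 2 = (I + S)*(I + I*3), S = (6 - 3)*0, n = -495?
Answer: 1/1385472 ≈ 7.2178e-7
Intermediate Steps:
S = 0 (S = 3*0 = 0)
m(I) = 2 + 4*I² (m(I) = 2 + (I + 0)*(I + I*3) = 2 + I*(I + 3*I) = 2 + I*(4*I) = 2 + 4*I²)
1/a(m(-26), n) = 1/(512*(2 + 4*(-26)²)) = 1/(512*(2 + 4*676)) = 1/(512*(2 + 2704)) = 1/(512*2706) = 1/1385472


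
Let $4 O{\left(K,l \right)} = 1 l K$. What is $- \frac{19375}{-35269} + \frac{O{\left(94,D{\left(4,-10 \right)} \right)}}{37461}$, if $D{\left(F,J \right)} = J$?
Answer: $\frac{717518660}{1321212009} \approx 0.54308$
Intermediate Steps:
$O{\left(K,l \right)} = \frac{K l}{4}$ ($O{\left(K,l \right)} = \frac{1 l K}{4} = \frac{l K}{4} = \frac{K l}{4}$)
$- \frac{19375}{-35269} + \frac{O{\left(94,D{\left(4,-10 \right)} \right)}}{37461} = - \frac{19375}{-35269} + \frac{\frac{1}{4} \cdot 94 \left(-10\right)}{37461} = \left(-19375\right) \left(- \frac{1}{35269}\right) - \frac{235}{37461} = \frac{19375}{35269} - \frac{235}{37461} = \frac{717518660}{1321212009}$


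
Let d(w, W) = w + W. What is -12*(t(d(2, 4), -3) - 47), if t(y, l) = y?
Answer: 492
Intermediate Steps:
d(w, W) = W + w
-12*(t(d(2, 4), -3) - 47) = -12*((4 + 2) - 47) = -12*(6 - 47) = -12*(-41) = 492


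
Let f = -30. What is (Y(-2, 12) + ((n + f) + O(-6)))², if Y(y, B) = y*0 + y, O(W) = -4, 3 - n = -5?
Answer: 784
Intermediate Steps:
n = 8 (n = 3 - 1*(-5) = 3 + 5 = 8)
Y(y, B) = y (Y(y, B) = 0 + y = y)
(Y(-2, 12) + ((n + f) + O(-6)))² = (-2 + ((8 - 30) - 4))² = (-2 + (-22 - 4))² = (-2 - 26)² = (-28)² = 784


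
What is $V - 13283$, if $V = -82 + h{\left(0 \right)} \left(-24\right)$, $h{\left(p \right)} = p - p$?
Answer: $-13365$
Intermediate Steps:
$h{\left(p \right)} = 0$
$V = -82$ ($V = -82 + 0 \left(-24\right) = -82 + 0 = -82$)
$V - 13283 = -82 - 13283 = -13365$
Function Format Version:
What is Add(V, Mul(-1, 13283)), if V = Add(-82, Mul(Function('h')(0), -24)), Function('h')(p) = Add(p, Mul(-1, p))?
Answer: -13365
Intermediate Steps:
Function('h')(p) = 0
V = -82 (V = Add(-82, Mul(0, -24)) = Add(-82, 0) = -82)
Add(V, Mul(-1, 13283)) = Add(-82, Mul(-1, 13283)) = Add(-82, -13283) = -13365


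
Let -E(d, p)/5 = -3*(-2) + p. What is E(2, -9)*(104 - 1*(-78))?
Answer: 2730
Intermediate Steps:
E(d, p) = -30 - 5*p (E(d, p) = -5*(-3*(-2) + p) = -5*(6 + p) = -30 - 5*p)
E(2, -9)*(104 - 1*(-78)) = (-30 - 5*(-9))*(104 - 1*(-78)) = (-30 + 45)*(104 + 78) = 15*182 = 2730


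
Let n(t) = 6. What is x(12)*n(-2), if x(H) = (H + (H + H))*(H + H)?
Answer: 5184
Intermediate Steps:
x(H) = 6*H**2 (x(H) = (H + 2*H)*(2*H) = (3*H)*(2*H) = 6*H**2)
x(12)*n(-2) = (6*12**2)*6 = (6*144)*6 = 864*6 = 5184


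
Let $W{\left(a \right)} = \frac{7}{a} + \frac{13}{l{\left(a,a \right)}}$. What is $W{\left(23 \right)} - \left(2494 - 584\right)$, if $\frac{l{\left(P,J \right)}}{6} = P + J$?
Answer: $- \frac{527063}{276} \approx -1909.6$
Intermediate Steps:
$l{\left(P,J \right)} = 6 J + 6 P$ ($l{\left(P,J \right)} = 6 \left(P + J\right) = 6 \left(J + P\right) = 6 J + 6 P$)
$W{\left(a \right)} = \frac{97}{12 a}$ ($W{\left(a \right)} = \frac{7}{a} + \frac{13}{6 a + 6 a} = \frac{7}{a} + \frac{13}{12 a} = \frac{97}{12 a}$)
$W{\left(23 \right)} - \left(2494 - 584\right) = \frac{97}{12 \cdot 23} - \left(2494 - 584\right) = \frac{97}{12} \cdot \frac{1}{23} - \left(2494 - 584\right) = \frac{97}{276} - 1910 = - \frac{527063}{276}$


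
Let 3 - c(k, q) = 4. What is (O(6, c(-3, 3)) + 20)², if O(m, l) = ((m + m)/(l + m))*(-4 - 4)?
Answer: 16/25 ≈ 0.64000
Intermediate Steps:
c(k, q) = -1 (c(k, q) = 3 - 1*4 = 3 - 4 = -1)
O(m, l) = -16*m/(l + m) (O(m, l) = ((2*m)/(l + m))*(-8) = (2*m/(l + m))*(-8) = -16*m/(l + m))
(O(6, c(-3, 3)) + 20)² = (-16*6/(-1 + 6) + 20)² = (-16*6/5 + 20)² = (-16*6*⅕ + 20)² = (-96/5 + 20)² = (⅘)² = 16/25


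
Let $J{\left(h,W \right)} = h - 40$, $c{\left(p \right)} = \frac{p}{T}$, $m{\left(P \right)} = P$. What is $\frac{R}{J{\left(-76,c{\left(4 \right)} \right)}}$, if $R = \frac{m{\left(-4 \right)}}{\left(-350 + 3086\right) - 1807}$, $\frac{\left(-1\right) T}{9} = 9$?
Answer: $\frac{1}{26941} \approx 3.7118 \cdot 10^{-5}$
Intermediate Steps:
$T = -81$ ($T = \left(-9\right) 9 = -81$)
$c{\left(p \right)} = - \frac{p}{81}$ ($c{\left(p \right)} = \frac{p}{-81} = p \left(- \frac{1}{81}\right) = - \frac{p}{81}$)
$R = - \frac{4}{929}$ ($R = - \frac{4}{\left(-350 + 3086\right) - 1807} = - \frac{4}{2736 - 1807} = - \frac{4}{929} \approx -0.0043057$)
$J{\left(h,W \right)} = -40 + h$
$\frac{R}{J{\left(-76,c{\left(4 \right)} \right)}} = - \frac{4}{929 \left(-40 - 76\right)} = - \frac{4}{929 \left(-116\right)} = \left(- \frac{4}{929}\right) \left(- \frac{1}{116}\right) = \frac{1}{26941}$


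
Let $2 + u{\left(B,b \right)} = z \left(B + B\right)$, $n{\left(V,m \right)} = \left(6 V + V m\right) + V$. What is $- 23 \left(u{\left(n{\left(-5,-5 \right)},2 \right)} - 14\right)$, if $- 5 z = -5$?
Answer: $828$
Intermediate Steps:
$z = 1$ ($z = \left(- \frac{1}{5}\right) \left(-5\right) = 1$)
$n{\left(V,m \right)} = 7 V + V m$
$u{\left(B,b \right)} = -2 + 2 B$ ($u{\left(B,b \right)} = -2 + 1 \left(B + B\right) = -2 + 1 \cdot 2 B = -2 + 2 B$)
$- 23 \left(u{\left(n{\left(-5,-5 \right)},2 \right)} - 14\right) = - 23 \left(\left(-2 + 2 \left(- 5 \left(7 - 5\right)\right)\right) - 14\right) = - 23 \left(\left(-2 + 2 \left(\left(-5\right) 2\right)\right) - 14\right) = - 23 \left(\left(-2 + 2 \left(-10\right)\right) - 14\right) = - 23 \left(\left(-2 - 20\right) - 14\right) = - 23 \left(-22 - 14\right) = \left(-23\right) \left(-36\right) = 828$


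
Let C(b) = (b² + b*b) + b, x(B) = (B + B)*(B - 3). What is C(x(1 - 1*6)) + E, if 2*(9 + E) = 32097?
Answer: 57839/2 ≈ 28920.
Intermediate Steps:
E = 32079/2 (E = -9 + (½)*32097 = -9 + 32097/2 = 32079/2 ≈ 16040.)
x(B) = 2*B*(-3 + B) (x(B) = (2*B)*(-3 + B) = 2*B*(-3 + B))
C(b) = b + 2*b² (C(b) = (b² + b²) + b = 2*b² + b = b + 2*b²)
C(x(1 - 1*6)) + E = (2*(1 - 1*6)*(-3 + (1 - 1*6)))*(1 + 2*(2*(1 - 1*6)*(-3 + (1 - 1*6)))) + 32079/2 = (2*(1 - 6)*(-3 + (1 - 6)))*(1 + 2*(2*(1 - 6)*(-3 + (1 - 6)))) + 32079/2 = (2*(-5)*(-3 - 5))*(1 + 2*(2*(-5)*(-3 - 5))) + 32079/2 = (2*(-5)*(-8))*(1 + 2*(2*(-5)*(-8))) + 32079/2 = 80*(1 + 2*80) + 32079/2 = 80*(1 + 160) + 32079/2 = 80*161 + 32079/2 = 12880 + 32079/2 = 57839/2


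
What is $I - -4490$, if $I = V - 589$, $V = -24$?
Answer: $3877$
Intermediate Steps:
$I = -613$ ($I = -24 - 589 = -613$)
$I - -4490 = -613 - -4490 = -613 + 4490 = 3877$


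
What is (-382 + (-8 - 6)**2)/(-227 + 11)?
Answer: 31/36 ≈ 0.86111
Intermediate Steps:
(-382 + (-8 - 6)**2)/(-227 + 11) = (-382 + (-14)**2)/(-216) = (-382 + 196)*(-1/216) = -186*(-1/216) = 31/36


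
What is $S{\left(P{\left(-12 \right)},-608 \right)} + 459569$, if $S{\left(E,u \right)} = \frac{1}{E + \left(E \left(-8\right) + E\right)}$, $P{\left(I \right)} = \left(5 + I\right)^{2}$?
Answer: $\frac{135113285}{294} \approx 4.5957 \cdot 10^{5}$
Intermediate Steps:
$S{\left(E,u \right)} = - \frac{1}{6 E}$ ($S{\left(E,u \right)} = \frac{1}{E + \left(- 8 E + E\right)} = \frac{1}{E - 7 E} = \frac{1}{\left(-6\right) E} = - \frac{1}{6 E}$)
$S{\left(P{\left(-12 \right)},-608 \right)} + 459569 = - \frac{1}{6 \left(5 - 12\right)^{2}} + 459569 = - \frac{1}{6 \left(-7\right)^{2}} + 459569 = - \frac{1}{6 \cdot 49} + 459569 = \left(- \frac{1}{6}\right) \frac{1}{49} + 459569 = - \frac{1}{294} + 459569 = \frac{135113285}{294}$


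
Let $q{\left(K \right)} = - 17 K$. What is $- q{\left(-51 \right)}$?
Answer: $-867$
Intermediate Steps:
$- q{\left(-51 \right)} = - \left(-17\right) \left(-51\right) = \left(-1\right) 867 = -867$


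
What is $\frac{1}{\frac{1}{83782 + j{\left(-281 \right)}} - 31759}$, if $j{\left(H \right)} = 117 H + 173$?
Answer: $- \frac{51078}{1622186201} \approx -3.1487 \cdot 10^{-5}$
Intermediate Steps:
$j{\left(H \right)} = 173 + 117 H$
$\frac{1}{\frac{1}{83782 + j{\left(-281 \right)}} - 31759} = \frac{1}{\frac{1}{83782 + \left(173 + 117 \left(-281\right)\right)} - 31759} = \frac{1}{\frac{1}{83782 + \left(173 - 32877\right)} - 31759} = \frac{1}{\frac{1}{83782 - 32704} - 31759} = \frac{1}{\frac{1}{51078} - 31759} = \frac{1}{- \frac{1622186201}{51078}} = - \frac{51078}{1622186201}$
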